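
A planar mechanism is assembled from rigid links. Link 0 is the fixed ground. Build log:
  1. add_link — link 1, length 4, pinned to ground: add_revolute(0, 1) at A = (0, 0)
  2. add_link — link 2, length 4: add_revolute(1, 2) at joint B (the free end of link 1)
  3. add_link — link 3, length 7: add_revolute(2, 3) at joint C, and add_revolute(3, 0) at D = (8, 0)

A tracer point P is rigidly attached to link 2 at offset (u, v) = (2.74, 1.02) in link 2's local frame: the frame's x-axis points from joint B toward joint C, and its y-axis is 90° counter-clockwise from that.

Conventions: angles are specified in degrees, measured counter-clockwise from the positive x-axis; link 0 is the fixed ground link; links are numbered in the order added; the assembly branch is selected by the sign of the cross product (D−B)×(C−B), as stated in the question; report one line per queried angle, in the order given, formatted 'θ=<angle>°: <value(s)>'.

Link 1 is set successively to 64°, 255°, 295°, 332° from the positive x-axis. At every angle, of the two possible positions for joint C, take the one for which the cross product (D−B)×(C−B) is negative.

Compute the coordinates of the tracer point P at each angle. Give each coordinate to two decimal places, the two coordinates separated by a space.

A=(0,0), D=(8.00,0)
θ=64°: B = A + 4.00·(cos64°, sin64°) = (1.7535, 3.5952)
θ=64°: |BD| = 7.2072
θ=64°: circle(B,4.00) ∩ circle(D,7.00): a=1.3143, h=3.7779
θ=64°:   candidates: C₊=(4.7771,6.2139) cross=27.228; C₋=(1.0080,-0.3347) cross=-27.228
θ=64°:   branch - wants cross < 0 → take C=(1.0080,-0.3347) (cross=-27.228)
θ=64°: ex = (C−B)/|BC| = (-0.1864,-0.9825); ey = (0.9825,-0.1864)
θ=64°: P = B + 2.74·ex + 1.02·ey = (2.2450,0.7131)
θ=255°: B = A + 4.00·(cos255°, sin255°) = (-1.0353, -3.8637)
θ=255°: |BD| = 9.8267
θ=255°: circle(B,4.00) ∩ circle(D,7.00): a=3.2343, h=2.3536
θ=255°:   candidates: C₊=(1.0131,-0.4280) cross=23.128; C₋=(2.8639,-4.7561) cross=-23.128
θ=255°:   branch - wants cross < 0 → take C=(2.8639,-4.7561) (cross=-23.128)
θ=255°: ex = (C−B)/|BC| = (0.9748,-0.2231); ey = (0.2231,0.9748)
θ=255°: P = B + 2.74·ex + 1.02·ey = (1.8632,-3.4807)
θ=295°: B = A + 4.00·(cos295°, sin295°) = (1.6905, -3.6252)
θ=295°: |BD| = 7.2768
θ=295°: circle(B,4.00) ∩ circle(D,7.00): a=1.3710, h=3.7577
θ=295°:   candidates: C₊=(1.0071,0.3160) cross=27.344; C₋=(4.7512,-6.2004) cross=-27.344
θ=295°:   branch - wants cross < 0 → take C=(4.7512,-6.2004) (cross=-27.344)
θ=295°: ex = (C−B)/|BC| = (0.7652,-0.6438); ey = (0.6438,0.7652)
θ=295°: P = B + 2.74·ex + 1.02·ey = (4.4438,-4.6088)
θ=332°: B = A + 4.00·(cos332°, sin332°) = (3.5318, -1.8779)
θ=332°: |BD| = 4.8468
θ=332°: circle(B,4.00) ∩ circle(D,7.00): a=-0.9809, h=3.8779
θ=332°:   candidates: C₊=(1.1250,1.3170) cross=18.795; C₋=(4.1300,-5.8329) cross=-18.795
θ=332°:   branch - wants cross < 0 → take C=(4.1300,-5.8329) (cross=-18.795)
θ=332°: ex = (C−B)/|BC| = (0.1495,-0.9888); ey = (0.9888,0.1495)
θ=332°: P = B + 2.74·ex + 1.02·ey = (4.9501,-4.4345)

θ=64°: 2.24 0.71
θ=255°: 1.86 -3.48
θ=295°: 4.44 -4.61
θ=332°: 4.95 -4.43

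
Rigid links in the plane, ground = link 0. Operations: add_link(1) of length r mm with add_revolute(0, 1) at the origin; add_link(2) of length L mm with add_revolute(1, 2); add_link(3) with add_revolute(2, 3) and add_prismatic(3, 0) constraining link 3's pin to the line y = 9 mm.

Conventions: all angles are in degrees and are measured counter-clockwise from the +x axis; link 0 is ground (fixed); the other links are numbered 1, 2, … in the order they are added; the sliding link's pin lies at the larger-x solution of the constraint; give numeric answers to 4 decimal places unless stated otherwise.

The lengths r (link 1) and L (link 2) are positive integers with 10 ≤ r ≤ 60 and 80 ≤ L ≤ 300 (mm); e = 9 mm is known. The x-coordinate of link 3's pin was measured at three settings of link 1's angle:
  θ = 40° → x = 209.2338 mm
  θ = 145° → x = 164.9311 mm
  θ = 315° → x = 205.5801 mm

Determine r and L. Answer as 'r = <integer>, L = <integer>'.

constraint per measurement: (x − r cos θ)² + (r sin θ − e)² = L²
subtracting the θ₁ and θ₂ equations cancels the r² and L² terms:
r = (x₁² − x₂²) / (2[(x₁cos θ₁ + e sin θ₁) − (x₂cos θ₂ + e sin θ₂)]) = 28.0000 → r = 28
L² = (x₁ − r cos θ₁)² + (r sin θ₁ − e)² = 35344.0043 → L = 188.0000 → L = 188
check at θ₃=315°: x = 205.5801 (printed 205.5801) ✓

r = 28, L = 188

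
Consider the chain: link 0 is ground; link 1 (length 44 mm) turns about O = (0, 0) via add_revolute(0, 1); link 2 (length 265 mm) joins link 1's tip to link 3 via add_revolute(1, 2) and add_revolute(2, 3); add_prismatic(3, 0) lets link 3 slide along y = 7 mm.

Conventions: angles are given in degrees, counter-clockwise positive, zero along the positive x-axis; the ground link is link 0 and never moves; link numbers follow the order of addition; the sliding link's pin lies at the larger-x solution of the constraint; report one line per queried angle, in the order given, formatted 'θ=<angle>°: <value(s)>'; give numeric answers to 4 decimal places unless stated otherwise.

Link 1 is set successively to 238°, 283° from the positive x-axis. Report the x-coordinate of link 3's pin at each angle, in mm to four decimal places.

geometry: r = 44 mm, L = 265 mm, e = 7 mm
θ=238°: crank pin P = (r cos θ, r sin θ) = (-23.316448, -37.314116)
θ=238°: h = r sin θ − e = -37.314116 − 7 = -44.314116
θ=238°: x = r cos θ + √(L² − h²) = -23.316448 + 261.268557 = 237.952110
θ=283°: crank pin P = (r cos θ, r sin θ) = (9.897846, -42.872283)
θ=283°: h = r sin θ − e = -42.872283 − 7 = -49.872283
θ=283°: x = r cos θ + √(L² − h²) = 9.897846 + 260.264779 = 270.162626

θ=238°: 237.9521
θ=283°: 270.1626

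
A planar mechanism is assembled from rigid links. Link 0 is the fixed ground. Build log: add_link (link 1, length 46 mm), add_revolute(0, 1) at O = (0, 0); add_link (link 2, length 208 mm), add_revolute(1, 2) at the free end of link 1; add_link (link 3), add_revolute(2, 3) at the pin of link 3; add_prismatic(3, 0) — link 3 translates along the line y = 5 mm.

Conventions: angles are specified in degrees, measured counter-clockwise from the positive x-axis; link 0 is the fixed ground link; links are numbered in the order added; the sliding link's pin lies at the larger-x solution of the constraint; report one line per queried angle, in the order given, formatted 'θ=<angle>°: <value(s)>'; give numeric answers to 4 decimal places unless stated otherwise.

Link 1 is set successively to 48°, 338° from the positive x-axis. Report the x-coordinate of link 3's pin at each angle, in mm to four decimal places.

geometry: r = 46 mm, L = 208 mm, e = 5 mm
θ=48°: crank pin P = (r cos θ, r sin θ) = (30.780008, 34.184662)
θ=48°: h = r sin θ − e = 34.184662 − 5 = 29.184662
θ=48°: x = r cos θ + √(L² − h²) = 30.780008 + 205.942360 = 236.722368
θ=338°: crank pin P = (r cos θ, r sin θ) = (42.650457, -17.231903)
θ=338°: h = r sin θ − e = -17.231903 − 5 = -22.231903
θ=338°: x = r cos θ + √(L² − h²) = 42.650457 + 206.808468 = 249.458925

θ=48°: 236.7224
θ=338°: 249.4589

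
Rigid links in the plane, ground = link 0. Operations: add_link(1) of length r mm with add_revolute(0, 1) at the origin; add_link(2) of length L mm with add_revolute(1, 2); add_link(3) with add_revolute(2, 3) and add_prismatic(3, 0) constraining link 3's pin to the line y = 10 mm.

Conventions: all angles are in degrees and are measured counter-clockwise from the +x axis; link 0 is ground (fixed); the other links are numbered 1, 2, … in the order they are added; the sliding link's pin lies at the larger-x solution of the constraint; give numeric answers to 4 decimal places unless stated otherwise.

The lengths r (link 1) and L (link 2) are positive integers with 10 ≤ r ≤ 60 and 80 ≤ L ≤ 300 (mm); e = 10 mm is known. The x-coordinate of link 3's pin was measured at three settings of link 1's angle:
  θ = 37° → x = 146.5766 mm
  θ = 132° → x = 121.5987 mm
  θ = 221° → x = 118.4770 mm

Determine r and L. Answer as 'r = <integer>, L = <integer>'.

constraint per measurement: (x − r cos θ)² + (r sin θ − e)² = L²
subtracting the θ₁ and θ₂ equations cancels the r² and L² terms:
r = (x₁² − x₂²) / (2[(x₁cos θ₁ + e sin θ₁) − (x₂cos θ₂ + e sin θ₂)]) = 17.0000 → r = 17
L² = (x₁ − r cos θ₁)² + (r sin θ₁ − e)² = 17688.9991 → L = 133.0000 → L = 133
check at θ₃=221°: x = 118.4770 (printed 118.4770) ✓

r = 17, L = 133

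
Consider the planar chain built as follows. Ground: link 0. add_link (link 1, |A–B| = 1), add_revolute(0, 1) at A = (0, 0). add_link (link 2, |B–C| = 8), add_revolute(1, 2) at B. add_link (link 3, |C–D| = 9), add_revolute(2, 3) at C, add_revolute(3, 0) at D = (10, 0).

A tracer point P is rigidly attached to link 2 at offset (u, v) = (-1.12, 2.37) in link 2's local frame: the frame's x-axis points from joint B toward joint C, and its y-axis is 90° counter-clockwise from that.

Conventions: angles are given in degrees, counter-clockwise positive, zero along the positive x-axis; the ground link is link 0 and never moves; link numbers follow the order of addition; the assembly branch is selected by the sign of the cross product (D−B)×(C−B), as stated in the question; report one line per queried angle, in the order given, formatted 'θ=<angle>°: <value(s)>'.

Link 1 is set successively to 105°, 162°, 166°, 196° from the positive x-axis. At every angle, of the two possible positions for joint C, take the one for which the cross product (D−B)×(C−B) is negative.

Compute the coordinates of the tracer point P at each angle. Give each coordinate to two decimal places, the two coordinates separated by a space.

A=(0,0), D=(10.00,0)
θ=105°: B = A + 1.00·(cos105°, sin105°) = (-0.2588, 0.9659)
θ=105°: |BD| = 10.3042
θ=105°: circle(B,8.00) ∩ circle(D,9.00): a=4.3272, h=6.7287
θ=105°:   candidates: C₊=(4.6801,7.2594) cross=69.334; C₋=(3.4186,-6.1388) cross=-69.334
θ=105°:   branch - wants cross < 0 → take C=(3.4186,-6.1388) (cross=-69.334)
θ=105°: ex = (C−B)/|BC| = (0.4597,-0.8881); ey = (0.8881,0.4597)
θ=105°: P = B + -1.12·ex + 2.37·ey = (1.3311,3.0500)
θ=162°: B = A + 1.00·(cos162°, sin162°) = (-0.9511, 0.3090)
θ=162°: |BD| = 10.9554
θ=162°: circle(B,8.00) ∩ circle(D,9.00): a=4.7018, h=6.4725
θ=162°:   candidates: C₊=(3.9315,6.6463) cross=70.908; C₋=(3.5663,-6.2935) cross=-70.908
θ=162°:   branch - wants cross < 0 → take C=(3.5663,-6.2935) (cross=-70.908)
θ=162°: ex = (C−B)/|BC| = (0.5647,-0.8253); ey = (0.8253,0.5647)
θ=162°: P = B + -1.12·ex + 2.37·ey = (0.3725,2.5716)
θ=166°: B = A + 1.00·(cos166°, sin166°) = (-0.9703, 0.2419)
θ=166°: |BD| = 10.9730
θ=166°: circle(B,8.00) ∩ circle(D,9.00): a=4.7119, h=6.4652
θ=166°:   candidates: C₊=(3.8829,6.6016) cross=70.942; C₋=(3.5979,-6.3256) cross=-70.942
θ=166°:   branch - wants cross < 0 → take C=(3.5979,-6.3256) (cross=-70.942)
θ=166°: ex = (C−B)/|BC| = (0.5710,-0.8209); ey = (0.8209,0.5710)
θ=166°: P = B + -1.12·ex + 2.37·ey = (0.3358,2.5147)
θ=196°: B = A + 1.00·(cos196°, sin196°) = (-0.9613, -0.2756)
θ=196°: |BD| = 10.9647
θ=196°: circle(B,8.00) ∩ circle(D,9.00): a=4.7072, h=6.4686
θ=196°:   candidates: C₊=(3.5818,6.3092) cross=70.926; C₋=(3.9070,-6.6239) cross=-70.926
θ=196°:   branch - wants cross < 0 → take C=(3.9070,-6.6239) (cross=-70.926)
θ=196°: ex = (C−B)/|BC| = (0.6085,-0.7935); ey = (0.7935,0.6085)
θ=196°: P = B + -1.12·ex + 2.37·ey = (0.2378,2.0553)

θ=105°: 1.33 3.05
θ=162°: 0.37 2.57
θ=166°: 0.34 2.51
θ=196°: 0.24 2.06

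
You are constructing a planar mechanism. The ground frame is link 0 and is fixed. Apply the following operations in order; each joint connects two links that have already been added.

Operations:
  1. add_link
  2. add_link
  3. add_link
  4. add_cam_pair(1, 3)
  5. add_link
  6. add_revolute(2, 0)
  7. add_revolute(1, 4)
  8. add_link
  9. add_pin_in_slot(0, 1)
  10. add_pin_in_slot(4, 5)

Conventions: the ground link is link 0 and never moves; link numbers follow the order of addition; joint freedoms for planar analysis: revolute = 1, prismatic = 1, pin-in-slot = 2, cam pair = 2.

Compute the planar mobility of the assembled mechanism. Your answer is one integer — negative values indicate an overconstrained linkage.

(L,J1,J2)=(1,0,0); link0 fixed
link1: (2,0,0)
link2: (3,0,0)
link3: (4,0,0)
C 1-3 [J2]: (4,0,1)
link4: (5,0,1)
R 2-0 [J1]: (5,1,1)
R 1-4 [J1]: (5,2,1)
link5: (6,2,1)
PS 0-1 [J2]: (6,2,2)
PS 4-5 [J2]: (6,2,3)
Grübler: 3·5 − 2·2 − 3 = 8

M = 8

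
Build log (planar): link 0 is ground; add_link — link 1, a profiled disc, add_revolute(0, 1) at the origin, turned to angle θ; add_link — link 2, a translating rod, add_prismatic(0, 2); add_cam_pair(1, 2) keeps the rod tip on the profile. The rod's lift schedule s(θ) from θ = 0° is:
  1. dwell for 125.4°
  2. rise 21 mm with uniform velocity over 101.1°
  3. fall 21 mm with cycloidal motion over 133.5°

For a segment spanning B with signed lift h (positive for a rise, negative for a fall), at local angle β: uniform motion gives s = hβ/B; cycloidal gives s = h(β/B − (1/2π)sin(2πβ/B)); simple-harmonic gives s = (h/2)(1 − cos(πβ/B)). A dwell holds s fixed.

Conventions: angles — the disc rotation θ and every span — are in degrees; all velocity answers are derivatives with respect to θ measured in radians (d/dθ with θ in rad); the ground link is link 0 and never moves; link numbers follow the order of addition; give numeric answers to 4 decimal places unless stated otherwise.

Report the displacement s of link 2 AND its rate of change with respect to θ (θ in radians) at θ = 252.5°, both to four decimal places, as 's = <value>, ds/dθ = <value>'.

seg 1 [0°–125.4°] dwell: s stays 0.0000
seg 2 [125.4°–226.5°] uniform, h=21: full span → s += 21 → s = 21.0000
seg 3 [226.5°–360°] cycloidal, h=-21: θ=252.5° here. β=26, B=133.5. -21·(0.1948 − sin(2π·0.1948)/(2π)) = -0.9470 → s = 20.0530
velocity in seg [226.5°–360°] (cycloidal), θ in radians: β = 26° = 0.4538 rad, B = 133.5° = 2.3300 rad; ds/dθ = (h/B)(1 − cos(2πβ/B)) = ((-21)/2.3300)(1 − cos(2π·0.1948)) = -5.946868 mm/rad

s = 20.0530, ds/dθ = -5.9469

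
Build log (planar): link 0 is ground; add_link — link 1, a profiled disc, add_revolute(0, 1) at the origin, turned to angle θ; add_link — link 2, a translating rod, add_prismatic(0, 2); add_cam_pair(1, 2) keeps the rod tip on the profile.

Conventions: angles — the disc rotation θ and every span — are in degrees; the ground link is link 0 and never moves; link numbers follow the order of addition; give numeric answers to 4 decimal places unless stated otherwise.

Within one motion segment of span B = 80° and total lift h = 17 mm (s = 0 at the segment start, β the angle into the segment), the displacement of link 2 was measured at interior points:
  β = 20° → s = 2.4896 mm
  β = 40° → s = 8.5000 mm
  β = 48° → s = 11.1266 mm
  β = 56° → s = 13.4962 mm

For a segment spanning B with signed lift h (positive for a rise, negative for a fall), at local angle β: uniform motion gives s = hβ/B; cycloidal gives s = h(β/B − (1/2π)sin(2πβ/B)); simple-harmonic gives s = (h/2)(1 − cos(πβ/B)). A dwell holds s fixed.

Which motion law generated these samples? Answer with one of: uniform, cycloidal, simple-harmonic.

candidates at β/B = r: uniform s = h·r (linear in β); cycloidal s = h·(r − sin(2πr)/(2π)); simple-harmonic s = (h/2)(1 − cos(πr))
β=20°: printed 2.4896 | uniform 4.2500, cycloidal 1.5444, simple-harmonic 2.4896
β=40°: printed 8.5000 | uniform 8.5000, cycloidal 8.5000, simple-harmonic 8.5000
β=48°: printed 11.1266 | uniform 10.2000, cycloidal 11.7903, simple-harmonic 11.1266
β=56°: printed 13.4962 | uniform 11.9000, cycloidal 14.4732, simple-harmonic 13.4962
only one law matches every sample → simple-harmonic

simple-harmonic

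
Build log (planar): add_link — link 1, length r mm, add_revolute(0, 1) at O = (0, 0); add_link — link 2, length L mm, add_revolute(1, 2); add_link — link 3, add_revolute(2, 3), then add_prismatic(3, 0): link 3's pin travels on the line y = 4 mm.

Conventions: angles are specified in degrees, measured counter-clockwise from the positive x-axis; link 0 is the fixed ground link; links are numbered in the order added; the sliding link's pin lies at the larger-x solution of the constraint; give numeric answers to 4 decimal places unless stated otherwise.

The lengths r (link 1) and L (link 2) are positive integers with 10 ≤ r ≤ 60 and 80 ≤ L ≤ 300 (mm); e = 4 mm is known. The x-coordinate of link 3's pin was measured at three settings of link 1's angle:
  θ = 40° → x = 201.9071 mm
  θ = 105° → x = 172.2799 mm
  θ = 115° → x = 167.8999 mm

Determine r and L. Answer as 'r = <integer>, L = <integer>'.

constraint per measurement: (x − r cos θ)² + (r sin θ − e)² = L²
subtracting the θ₁ and θ₂ equations cancels the r² and L² terms:
r = (x₁² − x₂²) / (2[(x₁cos θ₁ + e sin θ₁) − (x₂cos θ₂ + e sin θ₂)]) = 28.0000 → r = 28
L² = (x₁ − r cos θ₁)² + (r sin θ₁ − e)² = 32760.9831 → L = 181.0000 → L = 181
check at θ₃=115°: x = 167.8999 (printed 167.8999) ✓

r = 28, L = 181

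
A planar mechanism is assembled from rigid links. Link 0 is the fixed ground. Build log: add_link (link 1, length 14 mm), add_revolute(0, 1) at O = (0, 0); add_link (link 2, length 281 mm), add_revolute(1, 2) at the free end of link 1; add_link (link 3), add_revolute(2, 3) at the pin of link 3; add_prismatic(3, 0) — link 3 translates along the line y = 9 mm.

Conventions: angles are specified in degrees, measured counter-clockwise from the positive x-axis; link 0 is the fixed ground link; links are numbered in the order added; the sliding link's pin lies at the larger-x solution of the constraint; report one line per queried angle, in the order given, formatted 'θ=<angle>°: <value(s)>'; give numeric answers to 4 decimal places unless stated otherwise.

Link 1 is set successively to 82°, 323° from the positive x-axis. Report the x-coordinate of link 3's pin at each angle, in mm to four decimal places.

geometry: r = 14 mm, L = 281 mm, e = 9 mm
θ=82°: crank pin P = (r cos θ, r sin θ) = (1.948423, 13.863753)
θ=82°: h = r sin θ − e = 13.863753 − 9 = 4.863753
θ=82°: x = r cos θ + √(L² − h²) = 1.948423 + 280.957904 = 282.906328
θ=323°: crank pin P = (r cos θ, r sin θ) = (11.180897, -8.425410)
θ=323°: h = r sin θ − e = -8.425410 − 9 = -17.425410
θ=323°: x = r cos θ + √(L² − h²) = 11.180897 + 280.459186 = 291.640083

θ=82°: 282.9063
θ=323°: 291.6401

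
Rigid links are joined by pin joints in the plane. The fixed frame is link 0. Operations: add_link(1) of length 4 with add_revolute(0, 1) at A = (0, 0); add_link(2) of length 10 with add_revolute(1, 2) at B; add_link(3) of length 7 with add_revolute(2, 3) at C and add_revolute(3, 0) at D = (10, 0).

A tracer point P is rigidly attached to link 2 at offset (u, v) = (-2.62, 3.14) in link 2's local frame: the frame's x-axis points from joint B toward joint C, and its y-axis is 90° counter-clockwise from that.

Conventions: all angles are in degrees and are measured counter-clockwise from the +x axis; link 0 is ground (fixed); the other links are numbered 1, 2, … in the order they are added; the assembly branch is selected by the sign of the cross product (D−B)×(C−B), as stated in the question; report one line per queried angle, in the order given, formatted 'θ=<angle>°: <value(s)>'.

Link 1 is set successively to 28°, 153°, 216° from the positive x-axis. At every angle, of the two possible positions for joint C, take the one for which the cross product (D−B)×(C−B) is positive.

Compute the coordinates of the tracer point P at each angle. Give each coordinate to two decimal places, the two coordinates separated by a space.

A=(0,0), D=(10.00,0)
θ=28°: B = A + 4.00·(cos28°, sin28°) = (3.5318, 1.8779)
θ=28°: |BD| = 6.7353
θ=28°: circle(B,10.00) ∩ circle(D,7.00): a=7.1537, h=6.9875
θ=28°:   candidates: C₊=(12.3500,6.5938) cross=47.063; C₋=(8.4536,-6.8270) cross=-47.063
θ=28°:   branch + wants cross > 0 → take C=(12.3500,6.5938) (cross=47.063)
θ=28°: ex = (C−B)/|BC| = (0.8818,0.4716); ey = (-0.4716,0.8818)
θ=28°: P = B + -2.62·ex + 3.14·ey = (-0.2594,3.4112)
θ=153°: B = A + 4.00·(cos153°, sin153°) = (-3.5640, 1.8160)
θ=153°: |BD| = 13.6850
θ=153°: circle(B,10.00) ∩ circle(D,7.00): a=8.7059, h=4.9201
θ=153°:   candidates: C₊=(5.7177,5.5374) cross=67.332; C₋=(4.4120,-4.2159) cross=-67.332
θ=153°:   branch + wants cross > 0 → take C=(5.7177,5.5374) (cross=67.332)
θ=153°: ex = (C−B)/|BC| = (0.9282,0.3721); ey = (-0.3721,0.9282)
θ=153°: P = B + -2.62·ex + 3.14·ey = (-7.1644,3.7554)
θ=216°: B = A + 4.00·(cos216°, sin216°) = (-3.2361, -2.3511)
θ=216°: |BD| = 13.4433
θ=216°: circle(B,10.00) ∩ circle(D,7.00): a=8.6185, h=5.0716
θ=216°:   candidates: C₊=(4.3626,4.1497) cross=68.179; C₋=(6.1366,-5.8373) cross=-68.179
θ=216°:   branch + wants cross > 0 → take C=(4.3626,4.1497) (cross=68.179)
θ=216°: ex = (C−B)/|BC| = (0.7599,0.6501); ey = (-0.6501,0.7599)
θ=216°: P = B + -2.62·ex + 3.14·ey = (-7.2682,-1.6684)

θ=28°: -0.26 3.41
θ=153°: -7.16 3.76
θ=216°: -7.27 -1.67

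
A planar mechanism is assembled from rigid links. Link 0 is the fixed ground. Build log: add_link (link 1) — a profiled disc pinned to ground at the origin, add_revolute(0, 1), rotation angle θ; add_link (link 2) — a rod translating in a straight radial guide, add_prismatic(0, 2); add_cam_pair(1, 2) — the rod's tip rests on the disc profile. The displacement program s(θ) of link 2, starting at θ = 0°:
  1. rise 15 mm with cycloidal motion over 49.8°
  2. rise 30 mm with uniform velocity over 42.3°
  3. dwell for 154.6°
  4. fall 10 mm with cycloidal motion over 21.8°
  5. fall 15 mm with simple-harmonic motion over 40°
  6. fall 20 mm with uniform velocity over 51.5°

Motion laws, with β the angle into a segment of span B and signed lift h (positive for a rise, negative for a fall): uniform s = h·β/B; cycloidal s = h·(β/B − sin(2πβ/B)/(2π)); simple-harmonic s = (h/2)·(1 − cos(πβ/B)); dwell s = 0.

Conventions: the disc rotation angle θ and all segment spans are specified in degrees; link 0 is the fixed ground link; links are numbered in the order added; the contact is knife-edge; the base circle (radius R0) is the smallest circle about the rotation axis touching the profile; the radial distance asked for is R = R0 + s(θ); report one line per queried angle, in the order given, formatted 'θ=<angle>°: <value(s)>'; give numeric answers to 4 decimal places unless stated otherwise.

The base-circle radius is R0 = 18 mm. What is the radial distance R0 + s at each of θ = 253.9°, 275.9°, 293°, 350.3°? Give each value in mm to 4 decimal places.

seg 1 [0°–49.8°] cycloidal, h=15: full span → s += 15 → s = 15.0000
seg 2 [49.8°–92.1°] uniform, h=30: full span → s += 30 → s = 45.0000
seg 3 [92.1°–246.7°] dwell: s stays 45.0000
seg 4 [246.7°–268.5°] cycloidal, h=-10: θ=253.9° here. β=7.2, B=21.8. -10·(0.3303 − sin(2π·0.3303)/(2π)) = -1.9094 → s = 43.0906
seg 4 [246.7°–268.5°] cycloidal, h=-10: full span → s += -10 → s = 35.0000
seg 5 [268.5°–308.5°] simple-harmonic, h=-15: θ=275.9° here. β=7.4, B=40. -15/2·(1 − cos(π·0.1850)) = -1.2314 → s = 33.7686
seg 5 [268.5°–308.5°] simple-harmonic, h=-15: θ=293° here. β=24.5, B=40. -15/2·(1 − cos(π·0.6125)) = -10.0959 → s = 24.9041
seg 5 [268.5°–308.5°] simple-harmonic, h=-15: full span → s += -15 → s = 20.0000
seg 6 [308.5°–360°] uniform, h=-20: θ=350.3° here. β=41.8, B=51.5. -20·41.8/51.5 = -16.2330 → s = 3.7670
θ=253.9°: R = R0 + s = 18 + 43.0906 = 61.0906
θ=275.9°: R = R0 + s = 18 + 33.7686 = 51.7686
θ=293°: R = R0 + s = 18 + 24.9041 = 42.9041
θ=350.3°: R = R0 + s = 18 + 3.7670 = 21.7670

θ=253.9°: 61.0906
θ=275.9°: 51.7686
θ=293°: 42.9041
θ=350.3°: 21.7670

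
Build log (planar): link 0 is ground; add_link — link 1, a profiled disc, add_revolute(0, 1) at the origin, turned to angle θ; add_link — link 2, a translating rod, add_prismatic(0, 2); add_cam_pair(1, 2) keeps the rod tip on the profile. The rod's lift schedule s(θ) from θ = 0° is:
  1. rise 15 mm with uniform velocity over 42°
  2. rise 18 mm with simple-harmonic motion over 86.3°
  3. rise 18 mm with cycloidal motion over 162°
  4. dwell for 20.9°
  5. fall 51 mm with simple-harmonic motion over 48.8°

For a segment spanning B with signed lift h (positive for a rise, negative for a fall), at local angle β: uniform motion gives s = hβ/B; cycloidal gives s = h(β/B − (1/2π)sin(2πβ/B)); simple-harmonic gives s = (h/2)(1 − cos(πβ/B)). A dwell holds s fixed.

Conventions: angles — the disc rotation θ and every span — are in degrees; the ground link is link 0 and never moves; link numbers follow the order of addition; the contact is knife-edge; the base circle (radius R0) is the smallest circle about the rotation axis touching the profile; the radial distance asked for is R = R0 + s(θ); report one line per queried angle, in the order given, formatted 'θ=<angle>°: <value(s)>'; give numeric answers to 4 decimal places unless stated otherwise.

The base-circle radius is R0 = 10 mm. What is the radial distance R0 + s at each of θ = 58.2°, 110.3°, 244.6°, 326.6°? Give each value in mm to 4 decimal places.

seg 1 [0°–42°] uniform, h=15: full span → s += 15 → s = 15.0000
seg 2 [42°–128.3°] simple-harmonic, h=18: θ=58.2° here. β=16.2, B=86.3. 18/2·(1 − cos(π·0.1877)) = 1.5202 → s = 16.5202
seg 2 [42°–128.3°] simple-harmonic, h=18: θ=110.3° here. β=68.3, B=86.3. 18/2·(1 − cos(π·0.7914)) = 16.1360 → s = 31.1360
seg 2 [42°–128.3°] simple-harmonic, h=18: full span → s += 18 → s = 33.0000
seg 3 [128.3°–290.3°] cycloidal, h=18: θ=244.6° here. β=116.3, B=162. 18·(0.7179 − sin(2π·0.7179)/(2π)) = 15.7289 → s = 48.7289
seg 3 [128.3°–290.3°] cycloidal, h=18: full span → s += 18 → s = 51.0000
seg 4 [290.3°–311.2°] dwell: s stays 51.0000
seg 5 [311.2°–360°] simple-harmonic, h=-51: θ=326.6° here. β=15.4, B=48.8. -51/2·(1 − cos(π·0.3156)) = -11.5384 → s = 39.4616
θ=58.2°: R = R0 + s = 10 + 16.5202 = 26.5202
θ=110.3°: R = R0 + s = 10 + 31.1360 = 41.1360
θ=244.6°: R = R0 + s = 10 + 48.7289 = 58.7289
θ=326.6°: R = R0 + s = 10 + 39.4616 = 49.4616

θ=58.2°: 26.5202
θ=110.3°: 41.1360
θ=244.6°: 58.7289
θ=326.6°: 49.4616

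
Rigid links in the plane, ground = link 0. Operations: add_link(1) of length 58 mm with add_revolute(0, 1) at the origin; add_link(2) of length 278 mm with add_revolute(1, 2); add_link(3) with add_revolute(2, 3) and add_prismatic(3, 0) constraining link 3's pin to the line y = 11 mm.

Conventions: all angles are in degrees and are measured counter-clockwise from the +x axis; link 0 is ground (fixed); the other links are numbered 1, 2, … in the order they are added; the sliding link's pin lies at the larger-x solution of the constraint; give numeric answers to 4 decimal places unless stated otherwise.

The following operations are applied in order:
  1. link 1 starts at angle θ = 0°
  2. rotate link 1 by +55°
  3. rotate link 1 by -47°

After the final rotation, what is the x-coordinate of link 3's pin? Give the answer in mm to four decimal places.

geometry: r = 58 mm, L = 278 mm, e = 11 mm; θ starts at 0°
rotate link 1 by +55°: θ ← 0° +55° = 55°
rotate link 1 by -47°: θ ← 55° -47° = 8°
crank pin P = (r cos θ, r sin θ) = (57.435548, 8.072040)
h = r sin θ − e = 8.072040 − 11 = -2.927960
x = r cos θ + √(L² − h²) = 57.435548 + 277.984581 = 335.420129

335.4201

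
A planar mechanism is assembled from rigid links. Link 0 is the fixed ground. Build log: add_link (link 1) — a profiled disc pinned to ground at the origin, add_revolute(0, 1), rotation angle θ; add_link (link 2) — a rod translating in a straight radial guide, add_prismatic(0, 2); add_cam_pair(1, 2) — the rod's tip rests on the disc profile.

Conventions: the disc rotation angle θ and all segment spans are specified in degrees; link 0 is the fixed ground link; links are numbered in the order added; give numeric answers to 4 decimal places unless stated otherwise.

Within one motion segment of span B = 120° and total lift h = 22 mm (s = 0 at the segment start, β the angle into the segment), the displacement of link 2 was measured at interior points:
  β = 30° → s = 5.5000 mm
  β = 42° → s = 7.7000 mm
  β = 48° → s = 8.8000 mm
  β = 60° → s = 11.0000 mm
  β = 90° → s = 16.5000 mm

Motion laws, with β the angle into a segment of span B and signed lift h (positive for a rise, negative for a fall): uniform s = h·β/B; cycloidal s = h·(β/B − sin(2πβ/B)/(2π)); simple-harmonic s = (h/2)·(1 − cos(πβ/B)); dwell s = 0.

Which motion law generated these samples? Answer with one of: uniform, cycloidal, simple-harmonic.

candidates at β/B = r: uniform s = h·r (linear in β); cycloidal s = h·(r − sin(2πr)/(2π)); simple-harmonic s = (h/2)(1 − cos(πr))
β=30°: printed 5.5000 | uniform 5.5000, cycloidal 1.9986, simple-harmonic 3.2218
β=42°: printed 7.7000 | uniform 7.7000, cycloidal 4.8673, simple-harmonic 6.0061
β=48°: printed 8.8000 | uniform 8.8000, cycloidal 6.7419, simple-harmonic 7.6008
β=60°: printed 11.0000 | uniform 11.0000, cycloidal 11.0000, simple-harmonic 11.0000
β=90°: printed 16.5000 | uniform 16.5000, cycloidal 20.0014, simple-harmonic 18.7782
only one law matches every sample → uniform

uniform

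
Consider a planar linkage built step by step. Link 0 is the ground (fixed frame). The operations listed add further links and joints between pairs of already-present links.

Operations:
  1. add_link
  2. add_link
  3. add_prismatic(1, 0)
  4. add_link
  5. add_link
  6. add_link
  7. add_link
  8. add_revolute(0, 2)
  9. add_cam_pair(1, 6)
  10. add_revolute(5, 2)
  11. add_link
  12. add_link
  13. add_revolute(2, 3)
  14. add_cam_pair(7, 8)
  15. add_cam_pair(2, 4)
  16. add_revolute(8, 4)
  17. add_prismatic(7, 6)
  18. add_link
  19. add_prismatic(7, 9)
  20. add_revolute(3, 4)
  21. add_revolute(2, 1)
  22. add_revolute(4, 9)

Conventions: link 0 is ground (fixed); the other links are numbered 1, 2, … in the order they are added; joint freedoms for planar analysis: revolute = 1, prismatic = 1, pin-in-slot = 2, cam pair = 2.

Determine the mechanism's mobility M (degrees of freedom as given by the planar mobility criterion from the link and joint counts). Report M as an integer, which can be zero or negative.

(L,J1,J2)=(1,0,0); link0 fixed
link1: (2,0,0)
link2: (3,0,0)
P 1-0 [J1]: (3,1,0)
link3: (4,1,0)
link4: (5,1,0)
link5: (6,1,0)
link6: (7,1,0)
R 0-2 [J1]: (7,2,0)
C 1-6 [J2]: (7,2,1)
R 5-2 [J1]: (7,3,1)
link7: (8,3,1)
link8: (9,3,1)
R 2-3 [J1]: (9,4,1)
C 7-8 [J2]: (9,4,2)
C 2-4 [J2]: (9,4,3)
R 8-4 [J1]: (9,5,3)
P 7-6 [J1]: (9,6,3)
link9: (10,6,3)
P 7-9 [J1]: (10,7,3)
R 3-4 [J1]: (10,8,3)
R 2-1 [J1]: (10,9,3)
R 4-9 [J1]: (10,10,3)
Grübler: 3·9 − 2·10 − 3 = 4

M = 4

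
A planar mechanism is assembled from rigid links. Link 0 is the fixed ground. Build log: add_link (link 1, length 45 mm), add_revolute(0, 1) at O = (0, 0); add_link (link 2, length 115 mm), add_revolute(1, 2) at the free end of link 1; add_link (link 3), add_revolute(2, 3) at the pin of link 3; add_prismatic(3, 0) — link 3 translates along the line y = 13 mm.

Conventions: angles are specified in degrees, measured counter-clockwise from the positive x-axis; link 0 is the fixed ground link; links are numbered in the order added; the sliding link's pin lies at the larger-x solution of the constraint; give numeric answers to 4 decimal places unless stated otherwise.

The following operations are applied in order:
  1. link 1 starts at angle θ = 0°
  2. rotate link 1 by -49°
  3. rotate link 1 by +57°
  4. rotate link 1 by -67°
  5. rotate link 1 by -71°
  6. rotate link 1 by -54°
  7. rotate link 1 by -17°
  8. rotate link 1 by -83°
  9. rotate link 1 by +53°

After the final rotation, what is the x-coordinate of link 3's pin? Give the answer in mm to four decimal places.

geometry: r = 45 mm, L = 115 mm, e = 13 mm; θ starts at 0°
rotate link 1 by -49°: θ ← 0° -49° = -49°
rotate link 1 by +57°: θ ← -49° +57° = 8°
rotate link 1 by -67°: θ ← 8° -67° = -59°
rotate link 1 by -71°: θ ← -59° -71° = -130°
rotate link 1 by -54°: θ ← -130° -54° = -184°
rotate link 1 by -17°: θ ← -184° -17° = -201°
rotate link 1 by -83°: θ ← -201° -83° = -284°
rotate link 1 by +53°: θ ← -284° +53° = -231°
crank pin P = (r cos θ, r sin θ) = (-28.319418, 34.971568)
h = r sin θ − e = 34.971568 − 13 = 21.971568
x = r cos θ + √(L² − h²) = -28.319418 + 112.881576 = 84.562158

84.5622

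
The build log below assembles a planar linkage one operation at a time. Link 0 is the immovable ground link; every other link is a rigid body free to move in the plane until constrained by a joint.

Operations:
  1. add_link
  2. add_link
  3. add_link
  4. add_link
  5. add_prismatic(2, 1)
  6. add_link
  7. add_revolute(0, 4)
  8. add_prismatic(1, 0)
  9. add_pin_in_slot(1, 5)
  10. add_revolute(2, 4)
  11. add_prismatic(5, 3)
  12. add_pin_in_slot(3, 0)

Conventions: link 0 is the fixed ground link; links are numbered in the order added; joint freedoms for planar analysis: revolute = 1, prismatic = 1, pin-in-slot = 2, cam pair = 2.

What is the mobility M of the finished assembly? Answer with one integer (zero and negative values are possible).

ground; <1,0,0>
#1 <2,0,0>
#2 <3,0,0>
#3 <4,0,0>
#4 <5,0,0>
P:2↔1 J1 <5,1,0>
#5 <6,1,0>
R:0↔4 J1 <6,2,0>
P:1↔0 J1 <6,3,0>
PS:1↔5 J2 <6,3,1>
R:2↔4 J1 <6,4,1>
P:5↔3 J1 <6,5,1>
PS:3↔0 J2 <6,5,2>
3×5 − 2×5 − 1×2 = 3

M = 3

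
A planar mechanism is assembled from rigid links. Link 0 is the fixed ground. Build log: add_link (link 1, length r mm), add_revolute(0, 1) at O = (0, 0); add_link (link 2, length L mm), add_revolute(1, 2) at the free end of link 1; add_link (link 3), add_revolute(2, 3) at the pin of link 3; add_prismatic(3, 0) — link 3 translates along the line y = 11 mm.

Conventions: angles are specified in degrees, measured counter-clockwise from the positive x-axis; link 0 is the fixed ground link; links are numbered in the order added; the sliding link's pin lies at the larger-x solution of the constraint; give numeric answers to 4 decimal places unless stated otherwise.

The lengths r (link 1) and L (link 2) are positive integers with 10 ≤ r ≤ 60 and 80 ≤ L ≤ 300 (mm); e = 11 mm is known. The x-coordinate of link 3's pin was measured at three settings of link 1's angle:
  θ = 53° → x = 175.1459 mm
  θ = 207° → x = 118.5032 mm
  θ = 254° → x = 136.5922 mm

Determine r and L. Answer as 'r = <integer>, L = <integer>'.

constraint per measurement: (x − r cos θ)² + (r sin θ − e)² = L²
subtracting the θ₁ and θ₂ equations cancels the r² and L² terms:
r = (x₁² − x₂²) / (2[(x₁cos θ₁ + e sin θ₁) − (x₂cos θ₂ + e sin θ₂)]) = 37.0000 → r = 37
L² = (x₁ − r cos θ₁)² + (r sin θ₁ − e)² = 23715.9949 → L = 154.0000 → L = 154
check at θ₃=254°: x = 136.5922 (printed 136.5922) ✓

r = 37, L = 154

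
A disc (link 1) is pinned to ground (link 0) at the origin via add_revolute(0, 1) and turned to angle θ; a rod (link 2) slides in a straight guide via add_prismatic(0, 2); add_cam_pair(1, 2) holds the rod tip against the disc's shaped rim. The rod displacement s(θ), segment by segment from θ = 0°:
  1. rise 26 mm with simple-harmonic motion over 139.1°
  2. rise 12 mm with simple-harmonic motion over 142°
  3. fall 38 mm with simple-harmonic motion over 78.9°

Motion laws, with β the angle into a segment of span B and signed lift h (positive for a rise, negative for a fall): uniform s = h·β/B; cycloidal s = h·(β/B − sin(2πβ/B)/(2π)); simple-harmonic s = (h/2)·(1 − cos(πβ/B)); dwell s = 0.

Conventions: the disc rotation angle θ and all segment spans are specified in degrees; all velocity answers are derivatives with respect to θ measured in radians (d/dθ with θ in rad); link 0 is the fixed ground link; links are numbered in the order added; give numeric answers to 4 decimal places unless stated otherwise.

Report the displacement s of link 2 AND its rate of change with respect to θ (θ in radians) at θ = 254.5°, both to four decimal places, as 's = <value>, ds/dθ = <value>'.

segment 1 (0° to 139.1°, simple-harmonic, h = 26) is passed completely: s = 0.0000 + (26) = 26.0000
θ = 254.5° falls in segment 2 (139.1° to 281.1°, simple-harmonic, h = 12): β = 254.5 − 139.1 = 115.4°, B = 142°; Δs = 12/2·(1 − cos(π·0.8127)) = 10.9907; s = 26.0000 + 10.9907 = 36.9907
velocity in seg [139.1°–281.1°] (simple-harmonic), θ in radians: β = 115.4° = 2.0141 rad, B = 142° = 2.4784 rad; ds/dθ = (πh/(2B)) sin(πβ/B) = (π·12/(2·2.4784)) sin(π·0.8127) = 4.221965 mm/rad

s = 36.9907, ds/dθ = 4.2220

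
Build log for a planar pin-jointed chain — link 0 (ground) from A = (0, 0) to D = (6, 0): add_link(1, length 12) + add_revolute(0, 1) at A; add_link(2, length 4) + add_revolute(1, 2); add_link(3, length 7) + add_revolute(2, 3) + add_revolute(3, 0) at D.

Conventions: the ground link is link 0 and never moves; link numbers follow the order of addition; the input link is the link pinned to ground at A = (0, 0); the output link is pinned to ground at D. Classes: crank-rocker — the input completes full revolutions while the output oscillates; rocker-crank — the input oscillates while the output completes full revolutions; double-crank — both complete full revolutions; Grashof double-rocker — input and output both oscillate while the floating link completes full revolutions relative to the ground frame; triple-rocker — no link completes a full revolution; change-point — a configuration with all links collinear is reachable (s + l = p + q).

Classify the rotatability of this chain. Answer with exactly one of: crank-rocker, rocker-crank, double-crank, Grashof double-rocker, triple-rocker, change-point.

lengths: ground=6, input=12, coupler=4, output=7
sorted: s=4 (shortest), l=12 (longest), p+q=13
s + l = 16 vs p + q = 13
s + l > p + q → non-Grashof → no link fully rotates → triple-rocker

triple-rocker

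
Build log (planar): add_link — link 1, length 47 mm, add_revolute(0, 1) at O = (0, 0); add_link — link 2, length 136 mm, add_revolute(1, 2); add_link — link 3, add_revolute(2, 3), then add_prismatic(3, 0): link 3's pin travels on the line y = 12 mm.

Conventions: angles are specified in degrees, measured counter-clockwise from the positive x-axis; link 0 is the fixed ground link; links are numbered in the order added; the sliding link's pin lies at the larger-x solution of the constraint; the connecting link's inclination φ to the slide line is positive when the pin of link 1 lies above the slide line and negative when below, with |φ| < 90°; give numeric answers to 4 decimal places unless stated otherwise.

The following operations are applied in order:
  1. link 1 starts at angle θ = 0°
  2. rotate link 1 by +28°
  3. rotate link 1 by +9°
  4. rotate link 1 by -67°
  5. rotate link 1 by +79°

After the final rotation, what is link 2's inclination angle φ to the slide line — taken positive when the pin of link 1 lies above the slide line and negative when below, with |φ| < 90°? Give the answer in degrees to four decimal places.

geometry: r = 47 mm, L = 136 mm, e = 12 mm; θ starts at 0°
rotate link 1 by +28°: θ ← 0° +28° = 28°
rotate link 1 by +9°: θ ← 28° +9° = 37°
rotate link 1 by -67°: θ ← 37° -67° = -30°
rotate link 1 by +79°: θ ← -30° +79° = 49°
h = r sin θ − e = 35.471350 − 12 = 23.471350
sin φ = h / L = 23.471350 / 136 = 0.17258346
φ = arcsin(0.17258346) = 9.938061°

9.9381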